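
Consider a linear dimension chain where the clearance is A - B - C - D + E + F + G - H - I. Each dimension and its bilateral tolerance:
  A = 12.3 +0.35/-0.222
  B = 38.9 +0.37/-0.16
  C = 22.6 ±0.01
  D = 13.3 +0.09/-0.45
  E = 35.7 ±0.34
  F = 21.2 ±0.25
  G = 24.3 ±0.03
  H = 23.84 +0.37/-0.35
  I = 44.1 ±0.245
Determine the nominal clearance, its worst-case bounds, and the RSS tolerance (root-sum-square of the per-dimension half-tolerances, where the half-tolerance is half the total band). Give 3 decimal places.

nominal=-49.240 wc=[-51.167,-47.055] rss=0.770

Stack each dimension's contribution:
  +A: nom +12.300 → Σnom=12.300; wc +0.350/-0.222 → slack +0.350/-0.222; half-tol=0.286, Σhalf²=0.081796
  -B: nom -38.900 → Σnom=-26.600; wc +0.160/-0.370 → slack +0.510/-0.592; half-tol=0.265, Σhalf²=0.152021
  -C: nom -22.600 → Σnom=-49.200; wc +0.010/-0.010 → slack +0.520/-0.602; half-tol=0.010, Σhalf²=0.152121
  -D: nom -13.300 → Σnom=-62.500; wc +0.450/-0.090 → slack +0.970/-0.692; half-tol=0.270, Σhalf²=0.225021
  +E: nom +35.700 → Σnom=-26.800; wc +0.340/-0.340 → slack +1.310/-1.032; half-tol=0.340, Σhalf²=0.340621
  +F: nom +21.200 → Σnom=-5.600; wc +0.250/-0.250 → slack +1.560/-1.282; half-tol=0.250, Σhalf²=0.403121
  +G: nom +24.300 → Σnom=18.700; wc +0.030/-0.030 → slack +1.590/-1.312; half-tol=0.030, Σhalf²=0.404021
  -H: nom -23.840 → Σnom=-5.140; wc +0.350/-0.370 → slack +1.940/-1.682; half-tol=0.360, Σhalf²=0.533621
  -I: nom -44.100 → Σnom=-49.240; wc +0.245/-0.245 → slack +2.185/-1.927; half-tol=0.245, Σhalf²=0.593646
Nominal = -49.240. Worst-case = [-49.240 - 1.927, -49.240 + 2.185] = [-51.167, -47.055]. RSS = √0.593646 = 0.770.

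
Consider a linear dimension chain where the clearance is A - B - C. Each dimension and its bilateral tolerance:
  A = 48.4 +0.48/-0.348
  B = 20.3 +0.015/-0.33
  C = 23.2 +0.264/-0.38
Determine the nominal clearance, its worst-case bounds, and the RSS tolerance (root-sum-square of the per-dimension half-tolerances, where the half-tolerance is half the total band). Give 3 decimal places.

nominal=4.900 wc=[4.273,6.090] rss=0.552

Stack each dimension's contribution:
  +A: nom +48.400 → Σnom=48.400; wc +0.480/-0.348 → slack +0.480/-0.348; half-tol=0.414, Σhalf²=0.171396
  -B: nom -20.300 → Σnom=28.100; wc +0.330/-0.015 → slack +0.810/-0.363; half-tol=0.173, Σhalf²=0.201152
  -C: nom -23.200 → Σnom=4.900; wc +0.380/-0.264 → slack +1.190/-0.627; half-tol=0.322, Σhalf²=0.304836
Nominal = 4.900. Worst-case = [4.900 - 0.627, 4.900 + 1.190] = [4.273, 6.090]. RSS = √0.304836 = 0.552.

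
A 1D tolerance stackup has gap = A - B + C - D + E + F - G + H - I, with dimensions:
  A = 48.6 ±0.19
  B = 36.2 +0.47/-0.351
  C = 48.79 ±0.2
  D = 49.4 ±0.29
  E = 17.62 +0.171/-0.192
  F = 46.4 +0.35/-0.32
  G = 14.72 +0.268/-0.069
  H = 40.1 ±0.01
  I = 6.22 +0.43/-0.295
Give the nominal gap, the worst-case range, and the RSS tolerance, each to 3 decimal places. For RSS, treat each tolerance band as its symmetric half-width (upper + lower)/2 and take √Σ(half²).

Stack each dimension's contribution:
  +A: nom +48.600 → Σnom=48.600; wc +0.190/-0.190 → slack +0.190/-0.190; half-tol=0.190, Σhalf²=0.036100
  -B: nom -36.200 → Σnom=12.400; wc +0.351/-0.470 → slack +0.541/-0.660; half-tol=0.410, Σhalf²=0.204610
  +C: nom +48.790 → Σnom=61.190; wc +0.200/-0.200 → slack +0.741/-0.860; half-tol=0.200, Σhalf²=0.244610
  -D: nom -49.400 → Σnom=11.790; wc +0.290/-0.290 → slack +1.031/-1.150; half-tol=0.290, Σhalf²=0.328710
  +E: nom +17.620 → Σnom=29.410; wc +0.171/-0.192 → slack +1.202/-1.342; half-tol=0.181, Σhalf²=0.361652
  +F: nom +46.400 → Σnom=75.810; wc +0.350/-0.320 → slack +1.552/-1.662; half-tol=0.335, Σhalf²=0.473877
  -G: nom -14.720 → Σnom=61.090; wc +0.069/-0.268 → slack +1.621/-1.930; half-tol=0.169, Σhalf²=0.502270
  +H: nom +40.100 → Σnom=101.190; wc +0.010/-0.010 → slack +1.631/-1.940; half-tol=0.010, Σhalf²=0.502370
  -I: nom -6.220 → Σnom=94.970; wc +0.295/-0.430 → slack +1.926/-2.370; half-tol=0.362, Σhalf²=0.633776
Nominal = 94.970. Worst-case = [94.970 - 2.370, 94.970 + 1.926] = [92.600, 96.896]. RSS = √0.633776 = 0.796.

nominal=94.970 wc=[92.600,96.896] rss=0.796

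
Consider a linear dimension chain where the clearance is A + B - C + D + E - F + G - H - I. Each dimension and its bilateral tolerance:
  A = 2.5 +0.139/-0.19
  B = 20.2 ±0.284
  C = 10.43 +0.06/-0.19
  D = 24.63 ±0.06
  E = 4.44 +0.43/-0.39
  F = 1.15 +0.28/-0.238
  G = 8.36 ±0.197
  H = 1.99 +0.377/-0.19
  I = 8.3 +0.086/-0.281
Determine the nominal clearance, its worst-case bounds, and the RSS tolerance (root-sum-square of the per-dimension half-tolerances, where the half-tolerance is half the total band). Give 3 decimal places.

nominal=38.260 wc=[36.336,40.269] rss=0.718

Stack each dimension's contribution:
  +A: nom +2.500 → Σnom=2.500; wc +0.139/-0.190 → slack +0.139/-0.190; half-tol=0.165, Σhalf²=0.027060
  +B: nom +20.200 → Σnom=22.700; wc +0.284/-0.284 → slack +0.423/-0.474; half-tol=0.284, Σhalf²=0.107716
  -C: nom -10.430 → Σnom=12.270; wc +0.190/-0.060 → slack +0.613/-0.534; half-tol=0.125, Σhalf²=0.123341
  +D: nom +24.630 → Σnom=36.900; wc +0.060/-0.060 → slack +0.673/-0.594; half-tol=0.060, Σhalf²=0.126941
  +E: nom +4.440 → Σnom=41.340; wc +0.430/-0.390 → slack +1.103/-0.984; half-tol=0.410, Σhalf²=0.295041
  -F: nom -1.150 → Σnom=40.190; wc +0.238/-0.280 → slack +1.341/-1.264; half-tol=0.259, Σhalf²=0.362122
  +G: nom +8.360 → Σnom=48.550; wc +0.197/-0.197 → slack +1.538/-1.461; half-tol=0.197, Σhalf²=0.400931
  -H: nom -1.990 → Σnom=46.560; wc +0.190/-0.377 → slack +1.728/-1.838; half-tol=0.283, Σhalf²=0.481303
  -I: nom -8.300 → Σnom=38.260; wc +0.281/-0.086 → slack +2.009/-1.924; half-tol=0.183, Σhalf²=0.514976
Nominal = 38.260. Worst-case = [38.260 - 1.924, 38.260 + 2.009] = [36.336, 40.269]. RSS = √0.514976 = 0.718.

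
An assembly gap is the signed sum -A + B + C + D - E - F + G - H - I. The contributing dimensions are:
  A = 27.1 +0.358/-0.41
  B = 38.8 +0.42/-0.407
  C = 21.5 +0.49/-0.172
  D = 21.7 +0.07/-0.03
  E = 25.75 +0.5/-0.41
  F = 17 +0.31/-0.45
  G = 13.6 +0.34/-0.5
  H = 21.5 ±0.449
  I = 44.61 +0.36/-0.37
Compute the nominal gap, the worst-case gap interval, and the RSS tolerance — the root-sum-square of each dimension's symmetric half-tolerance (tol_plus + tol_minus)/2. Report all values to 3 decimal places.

Stack each dimension's contribution:
  -A: nom -27.100 → Σnom=-27.100; wc +0.410/-0.358 → slack +0.410/-0.358; half-tol=0.384, Σhalf²=0.147456
  +B: nom +38.800 → Σnom=11.700; wc +0.420/-0.407 → slack +0.830/-0.765; half-tol=0.413, Σhalf²=0.318438
  +C: nom +21.500 → Σnom=33.200; wc +0.490/-0.172 → slack +1.320/-0.937; half-tol=0.331, Σhalf²=0.427999
  +D: nom +21.700 → Σnom=54.900; wc +0.070/-0.030 → slack +1.390/-0.967; half-tol=0.050, Σhalf²=0.430499
  -E: nom -25.750 → Σnom=29.150; wc +0.410/-0.500 → slack +1.800/-1.467; half-tol=0.455, Σhalf²=0.637524
  -F: nom -17.000 → Σnom=12.150; wc +0.450/-0.310 → slack +2.250/-1.777; half-tol=0.380, Σhalf²=0.781924
  +G: nom +13.600 → Σnom=25.750; wc +0.340/-0.500 → slack +2.590/-2.277; half-tol=0.420, Σhalf²=0.958324
  -H: nom -21.500 → Σnom=4.250; wc +0.449/-0.449 → slack +3.039/-2.726; half-tol=0.449, Σhalf²=1.159925
  -I: nom -44.610 → Σnom=-40.360; wc +0.370/-0.360 → slack +3.409/-3.086; half-tol=0.365, Σhalf²=1.293150
Nominal = -40.360. Worst-case = [-40.360 - 3.086, -40.360 + 3.409] = [-43.446, -36.951]. RSS = √1.293150 = 1.137.

nominal=-40.360 wc=[-43.446,-36.951] rss=1.137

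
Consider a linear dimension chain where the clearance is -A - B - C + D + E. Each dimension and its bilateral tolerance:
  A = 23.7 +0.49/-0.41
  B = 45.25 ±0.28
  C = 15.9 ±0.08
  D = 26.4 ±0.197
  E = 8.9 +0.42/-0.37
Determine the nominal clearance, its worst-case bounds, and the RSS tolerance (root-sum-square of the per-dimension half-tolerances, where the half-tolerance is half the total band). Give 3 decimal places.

nominal=-49.550 wc=[-50.967,-48.163] rss=0.694

Stack each dimension's contribution:
  -A: nom -23.700 → Σnom=-23.700; wc +0.410/-0.490 → slack +0.410/-0.490; half-tol=0.450, Σhalf²=0.202500
  -B: nom -45.250 → Σnom=-68.950; wc +0.280/-0.280 → slack +0.690/-0.770; half-tol=0.280, Σhalf²=0.280900
  -C: nom -15.900 → Σnom=-84.850; wc +0.080/-0.080 → slack +0.770/-0.850; half-tol=0.080, Σhalf²=0.287300
  +D: nom +26.400 → Σnom=-58.450; wc +0.197/-0.197 → slack +0.967/-1.047; half-tol=0.197, Σhalf²=0.326109
  +E: nom +8.900 → Σnom=-49.550; wc +0.420/-0.370 → slack +1.387/-1.417; half-tol=0.395, Σhalf²=0.482134
Nominal = -49.550. Worst-case = [-49.550 - 1.417, -49.550 + 1.387] = [-50.967, -48.163]. RSS = √0.482134 = 0.694.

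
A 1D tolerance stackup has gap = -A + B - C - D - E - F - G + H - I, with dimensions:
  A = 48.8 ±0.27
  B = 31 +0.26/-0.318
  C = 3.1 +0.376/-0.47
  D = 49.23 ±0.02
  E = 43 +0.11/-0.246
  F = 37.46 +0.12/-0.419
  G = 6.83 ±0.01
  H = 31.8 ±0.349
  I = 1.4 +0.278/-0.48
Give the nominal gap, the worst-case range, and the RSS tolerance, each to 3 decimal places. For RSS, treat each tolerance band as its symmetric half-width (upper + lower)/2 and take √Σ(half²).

Stack each dimension's contribution:
  -A: nom -48.800 → Σnom=-48.800; wc +0.270/-0.270 → slack +0.270/-0.270; half-tol=0.270, Σhalf²=0.072900
  +B: nom +31.000 → Σnom=-17.800; wc +0.260/-0.318 → slack +0.530/-0.588; half-tol=0.289, Σhalf²=0.156421
  -C: nom -3.100 → Σnom=-20.900; wc +0.470/-0.376 → slack +1.000/-0.964; half-tol=0.423, Σhalf²=0.335350
  -D: nom -49.230 → Σnom=-70.130; wc +0.020/-0.020 → slack +1.020/-0.984; half-tol=0.020, Σhalf²=0.335750
  -E: nom -43.000 → Σnom=-113.130; wc +0.246/-0.110 → slack +1.266/-1.094; half-tol=0.178, Σhalf²=0.367434
  -F: nom -37.460 → Σnom=-150.590; wc +0.419/-0.120 → slack +1.685/-1.214; half-tol=0.269, Σhalf²=0.440064
  -G: nom -6.830 → Σnom=-157.420; wc +0.010/-0.010 → slack +1.695/-1.224; half-tol=0.010, Σhalf²=0.440164
  +H: nom +31.800 → Σnom=-125.620; wc +0.349/-0.349 → slack +2.044/-1.573; half-tol=0.349, Σhalf²=0.561965
  -I: nom -1.400 → Σnom=-127.020; wc +0.480/-0.278 → slack +2.524/-1.851; half-tol=0.379, Σhalf²=0.705606
Nominal = -127.020. Worst-case = [-127.020 - 1.851, -127.020 + 2.524] = [-128.871, -124.496]. RSS = √0.705606 = 0.840.

nominal=-127.020 wc=[-128.871,-124.496] rss=0.840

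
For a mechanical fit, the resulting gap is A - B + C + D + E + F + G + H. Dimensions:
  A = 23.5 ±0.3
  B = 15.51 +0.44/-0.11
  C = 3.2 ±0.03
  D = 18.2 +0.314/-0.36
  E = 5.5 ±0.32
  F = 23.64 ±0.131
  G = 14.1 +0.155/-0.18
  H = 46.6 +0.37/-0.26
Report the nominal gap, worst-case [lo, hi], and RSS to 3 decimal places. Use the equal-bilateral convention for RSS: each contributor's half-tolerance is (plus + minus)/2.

nominal=119.230 wc=[117.209,120.960] rss=0.726

Stack each dimension's contribution:
  +A: nom +23.500 → Σnom=23.500; wc +0.300/-0.300 → slack +0.300/-0.300; half-tol=0.300, Σhalf²=0.090000
  -B: nom -15.510 → Σnom=7.990; wc +0.110/-0.440 → slack +0.410/-0.740; half-tol=0.275, Σhalf²=0.165625
  +C: nom +3.200 → Σnom=11.190; wc +0.030/-0.030 → slack +0.440/-0.770; half-tol=0.030, Σhalf²=0.166525
  +D: nom +18.200 → Σnom=29.390; wc +0.314/-0.360 → slack +0.754/-1.130; half-tol=0.337, Σhalf²=0.280094
  +E: nom +5.500 → Σnom=34.890; wc +0.320/-0.320 → slack +1.074/-1.450; half-tol=0.320, Σhalf²=0.382494
  +F: nom +23.640 → Σnom=58.530; wc +0.131/-0.131 → slack +1.205/-1.581; half-tol=0.131, Σhalf²=0.399655
  +G: nom +14.100 → Σnom=72.630; wc +0.155/-0.180 → slack +1.360/-1.761; half-tol=0.167, Σhalf²=0.427711
  +H: nom +46.600 → Σnom=119.230; wc +0.370/-0.260 → slack +1.730/-2.021; half-tol=0.315, Σhalf²=0.526936
Nominal = 119.230. Worst-case = [119.230 - 2.021, 119.230 + 1.730] = [117.209, 120.960]. RSS = √0.526936 = 0.726.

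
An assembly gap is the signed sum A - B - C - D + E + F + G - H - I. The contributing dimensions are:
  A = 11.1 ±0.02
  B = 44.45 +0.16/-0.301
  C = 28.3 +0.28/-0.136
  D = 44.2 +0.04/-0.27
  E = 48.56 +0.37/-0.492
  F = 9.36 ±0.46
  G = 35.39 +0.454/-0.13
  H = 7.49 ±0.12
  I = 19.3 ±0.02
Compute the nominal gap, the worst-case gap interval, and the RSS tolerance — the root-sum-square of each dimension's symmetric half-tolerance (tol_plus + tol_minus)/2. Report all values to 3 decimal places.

Stack each dimension's contribution:
  +A: nom +11.100 → Σnom=11.100; wc +0.020/-0.020 → slack +0.020/-0.020; half-tol=0.020, Σhalf²=0.000400
  -B: nom -44.450 → Σnom=-33.350; wc +0.301/-0.160 → slack +0.321/-0.180; half-tol=0.230, Σhalf²=0.053530
  -C: nom -28.300 → Σnom=-61.650; wc +0.136/-0.280 → slack +0.457/-0.460; half-tol=0.208, Σhalf²=0.096794
  -D: nom -44.200 → Σnom=-105.850; wc +0.270/-0.040 → slack +0.727/-0.500; half-tol=0.155, Σhalf²=0.120819
  +E: nom +48.560 → Σnom=-57.290; wc +0.370/-0.492 → slack +1.097/-0.992; half-tol=0.431, Σhalf²=0.306580
  +F: nom +9.360 → Σnom=-47.930; wc +0.460/-0.460 → slack +1.557/-1.452; half-tol=0.460, Σhalf²=0.518180
  +G: nom +35.390 → Σnom=-12.540; wc +0.454/-0.130 → slack +2.011/-1.582; half-tol=0.292, Σhalf²=0.603444
  -H: nom -7.490 → Σnom=-20.030; wc +0.120/-0.120 → slack +2.131/-1.702; half-tol=0.120, Σhalf²=0.617844
  -I: nom -19.300 → Σnom=-39.330; wc +0.020/-0.020 → slack +2.151/-1.722; half-tol=0.020, Σhalf²=0.618244
Nominal = -39.330. Worst-case = [-39.330 - 1.722, -39.330 + 2.151] = [-41.052, -37.179]. RSS = √0.618244 = 0.786.

nominal=-39.330 wc=[-41.052,-37.179] rss=0.786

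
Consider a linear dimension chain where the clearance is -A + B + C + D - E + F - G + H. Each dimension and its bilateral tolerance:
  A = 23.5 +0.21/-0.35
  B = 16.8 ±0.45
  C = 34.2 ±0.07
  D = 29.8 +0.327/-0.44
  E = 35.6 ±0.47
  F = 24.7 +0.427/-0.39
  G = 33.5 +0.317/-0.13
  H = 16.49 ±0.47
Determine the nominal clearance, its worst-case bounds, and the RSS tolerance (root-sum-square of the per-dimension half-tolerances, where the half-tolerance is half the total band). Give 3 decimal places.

Stack each dimension's contribution:
  -A: nom -23.500 → Σnom=-23.500; wc +0.350/-0.210 → slack +0.350/-0.210; half-tol=0.280, Σhalf²=0.078400
  +B: nom +16.800 → Σnom=-6.700; wc +0.450/-0.450 → slack +0.800/-0.660; half-tol=0.450, Σhalf²=0.280900
  +C: nom +34.200 → Σnom=27.500; wc +0.070/-0.070 → slack +0.870/-0.730; half-tol=0.070, Σhalf²=0.285800
  +D: nom +29.800 → Σnom=57.300; wc +0.327/-0.440 → slack +1.197/-1.170; half-tol=0.384, Σhalf²=0.432872
  -E: nom -35.600 → Σnom=21.700; wc +0.470/-0.470 → slack +1.667/-1.640; half-tol=0.470, Σhalf²=0.653772
  +F: nom +24.700 → Σnom=46.400; wc +0.427/-0.390 → slack +2.094/-2.030; half-tol=0.408, Σhalf²=0.820644
  -G: nom -33.500 → Σnom=12.900; wc +0.130/-0.317 → slack +2.224/-2.347; half-tol=0.224, Σhalf²=0.870597
  +H: nom +16.490 → Σnom=29.390; wc +0.470/-0.470 → slack +2.694/-2.817; half-tol=0.470, Σhalf²=1.091497
Nominal = 29.390. Worst-case = [29.390 - 2.817, 29.390 + 2.694] = [26.573, 32.084]. RSS = √1.091497 = 1.045.

nominal=29.390 wc=[26.573,32.084] rss=1.045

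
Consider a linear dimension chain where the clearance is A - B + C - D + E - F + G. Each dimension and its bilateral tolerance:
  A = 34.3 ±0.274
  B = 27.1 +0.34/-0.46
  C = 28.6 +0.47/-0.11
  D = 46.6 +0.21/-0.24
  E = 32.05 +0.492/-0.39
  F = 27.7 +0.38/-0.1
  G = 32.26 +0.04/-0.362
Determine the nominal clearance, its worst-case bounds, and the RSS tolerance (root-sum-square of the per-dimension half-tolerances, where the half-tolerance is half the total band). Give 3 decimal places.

nominal=25.810 wc=[23.744,27.886] rss=0.814

Stack each dimension's contribution:
  +A: nom +34.300 → Σnom=34.300; wc +0.274/-0.274 → slack +0.274/-0.274; half-tol=0.274, Σhalf²=0.075076
  -B: nom -27.100 → Σnom=7.200; wc +0.460/-0.340 → slack +0.734/-0.614; half-tol=0.400, Σhalf²=0.235076
  +C: nom +28.600 → Σnom=35.800; wc +0.470/-0.110 → slack +1.204/-0.724; half-tol=0.290, Σhalf²=0.319176
  -D: nom -46.600 → Σnom=-10.800; wc +0.240/-0.210 → slack +1.444/-0.934; half-tol=0.225, Σhalf²=0.369801
  +E: nom +32.050 → Σnom=21.250; wc +0.492/-0.390 → slack +1.936/-1.324; half-tol=0.441, Σhalf²=0.564282
  -F: nom -27.700 → Σnom=-6.450; wc +0.100/-0.380 → slack +2.036/-1.704; half-tol=0.240, Σhalf²=0.621882
  +G: nom +32.260 → Σnom=25.810; wc +0.040/-0.362 → slack +2.076/-2.066; half-tol=0.201, Σhalf²=0.662283
Nominal = 25.810. Worst-case = [25.810 - 2.066, 25.810 + 2.076] = [23.744, 27.886]. RSS = √0.662283 = 0.814.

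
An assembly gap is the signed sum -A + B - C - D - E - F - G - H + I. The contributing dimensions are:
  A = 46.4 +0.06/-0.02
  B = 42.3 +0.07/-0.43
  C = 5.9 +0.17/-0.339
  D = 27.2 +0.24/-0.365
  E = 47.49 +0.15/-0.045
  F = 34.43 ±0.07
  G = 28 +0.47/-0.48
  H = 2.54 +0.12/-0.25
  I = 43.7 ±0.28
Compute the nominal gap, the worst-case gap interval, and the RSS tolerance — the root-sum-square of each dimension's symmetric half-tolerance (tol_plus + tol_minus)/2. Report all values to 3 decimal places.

nominal=-105.960 wc=[-107.950,-104.041] rss=0.757

Stack each dimension's contribution:
  -A: nom -46.400 → Σnom=-46.400; wc +0.020/-0.060 → slack +0.020/-0.060; half-tol=0.040, Σhalf²=0.001600
  +B: nom +42.300 → Σnom=-4.100; wc +0.070/-0.430 → slack +0.090/-0.490; half-tol=0.250, Σhalf²=0.064100
  -C: nom -5.900 → Σnom=-10.000; wc +0.339/-0.170 → slack +0.429/-0.660; half-tol=0.255, Σhalf²=0.128870
  -D: nom -27.200 → Σnom=-37.200; wc +0.365/-0.240 → slack +0.794/-0.900; half-tol=0.302, Σhalf²=0.220377
  -E: nom -47.490 → Σnom=-84.690; wc +0.045/-0.150 → slack +0.839/-1.050; half-tol=0.098, Σhalf²=0.229883
  -F: nom -34.430 → Σnom=-119.120; wc +0.070/-0.070 → slack +0.909/-1.120; half-tol=0.070, Σhalf²=0.234783
  -G: nom -28.000 → Σnom=-147.120; wc +0.480/-0.470 → slack +1.389/-1.590; half-tol=0.475, Σhalf²=0.460408
  -H: nom -2.540 → Σnom=-149.660; wc +0.250/-0.120 → slack +1.639/-1.710; half-tol=0.185, Σhalf²=0.494633
  +I: nom +43.700 → Σnom=-105.960; wc +0.280/-0.280 → slack +1.919/-1.990; half-tol=0.280, Σhalf²=0.573033
Nominal = -105.960. Worst-case = [-105.960 - 1.990, -105.960 + 1.919] = [-107.950, -104.041]. RSS = √0.573033 = 0.757.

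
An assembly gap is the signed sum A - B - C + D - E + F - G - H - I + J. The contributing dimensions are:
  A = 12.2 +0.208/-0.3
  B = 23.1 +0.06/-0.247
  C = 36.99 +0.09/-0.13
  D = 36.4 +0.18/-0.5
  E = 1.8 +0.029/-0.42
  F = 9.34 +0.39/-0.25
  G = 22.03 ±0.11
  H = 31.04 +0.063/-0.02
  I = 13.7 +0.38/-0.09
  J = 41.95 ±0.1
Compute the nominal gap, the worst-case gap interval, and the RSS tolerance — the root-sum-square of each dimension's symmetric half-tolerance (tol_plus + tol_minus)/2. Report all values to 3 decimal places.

Stack each dimension's contribution:
  +A: nom +12.200 → Σnom=12.200; wc +0.208/-0.300 → slack +0.208/-0.300; half-tol=0.254, Σhalf²=0.064516
  -B: nom -23.100 → Σnom=-10.900; wc +0.247/-0.060 → slack +0.455/-0.360; half-tol=0.153, Σhalf²=0.088078
  -C: nom -36.990 → Σnom=-47.890; wc +0.130/-0.090 → slack +0.585/-0.450; half-tol=0.110, Σhalf²=0.100178
  +D: nom +36.400 → Σnom=-11.490; wc +0.180/-0.500 → slack +0.765/-0.950; half-tol=0.340, Σhalf²=0.215778
  -E: nom -1.800 → Σnom=-13.290; wc +0.420/-0.029 → slack +1.185/-0.979; half-tol=0.225, Σhalf²=0.266178
  +F: nom +9.340 → Σnom=-3.950; wc +0.390/-0.250 → slack +1.575/-1.229; half-tol=0.320, Σhalf²=0.368578
  -G: nom -22.030 → Σnom=-25.980; wc +0.110/-0.110 → slack +1.685/-1.339; half-tol=0.110, Σhalf²=0.380678
  -H: nom -31.040 → Σnom=-57.020; wc +0.020/-0.063 → slack +1.705/-1.402; half-tol=0.042, Σhalf²=0.382401
  -I: nom -13.700 → Σnom=-70.720; wc +0.090/-0.380 → slack +1.795/-1.782; half-tol=0.235, Σhalf²=0.437626
  +J: nom +41.950 → Σnom=-28.770; wc +0.100/-0.100 → slack +1.895/-1.882; half-tol=0.100, Σhalf²=0.447626
Nominal = -28.770. Worst-case = [-28.770 - 1.882, -28.770 + 1.895] = [-30.652, -26.875]. RSS = √0.447626 = 0.669.

nominal=-28.770 wc=[-30.652,-26.875] rss=0.669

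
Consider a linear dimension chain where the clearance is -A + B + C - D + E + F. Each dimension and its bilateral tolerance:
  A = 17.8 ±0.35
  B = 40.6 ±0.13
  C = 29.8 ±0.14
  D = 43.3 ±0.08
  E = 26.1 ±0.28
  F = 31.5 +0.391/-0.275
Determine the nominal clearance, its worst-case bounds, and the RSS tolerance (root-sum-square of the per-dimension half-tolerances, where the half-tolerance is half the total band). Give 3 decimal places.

Stack each dimension's contribution:
  -A: nom -17.800 → Σnom=-17.800; wc +0.350/-0.350 → slack +0.350/-0.350; half-tol=0.350, Σhalf²=0.122500
  +B: nom +40.600 → Σnom=22.800; wc +0.130/-0.130 → slack +0.480/-0.480; half-tol=0.130, Σhalf²=0.139400
  +C: nom +29.800 → Σnom=52.600; wc +0.140/-0.140 → slack +0.620/-0.620; half-tol=0.140, Σhalf²=0.159000
  -D: nom -43.300 → Σnom=9.300; wc +0.080/-0.080 → slack +0.700/-0.700; half-tol=0.080, Σhalf²=0.165400
  +E: nom +26.100 → Σnom=35.400; wc +0.280/-0.280 → slack +0.980/-0.980; half-tol=0.280, Σhalf²=0.243800
  +F: nom +31.500 → Σnom=66.900; wc +0.391/-0.275 → slack +1.371/-1.255; half-tol=0.333, Σhalf²=0.354689
Nominal = 66.900. Worst-case = [66.900 - 1.255, 66.900 + 1.371] = [65.645, 68.271]. RSS = √0.354689 = 0.596.

nominal=66.900 wc=[65.645,68.271] rss=0.596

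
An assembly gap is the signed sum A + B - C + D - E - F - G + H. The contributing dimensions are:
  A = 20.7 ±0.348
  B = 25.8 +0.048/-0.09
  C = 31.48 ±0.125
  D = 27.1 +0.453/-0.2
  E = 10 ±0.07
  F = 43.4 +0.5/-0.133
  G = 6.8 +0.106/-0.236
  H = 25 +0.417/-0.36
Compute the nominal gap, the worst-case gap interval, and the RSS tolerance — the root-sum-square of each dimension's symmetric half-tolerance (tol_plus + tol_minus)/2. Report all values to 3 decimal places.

Stack each dimension's contribution:
  +A: nom +20.700 → Σnom=20.700; wc +0.348/-0.348 → slack +0.348/-0.348; half-tol=0.348, Σhalf²=0.121104
  +B: nom +25.800 → Σnom=46.500; wc +0.048/-0.090 → slack +0.396/-0.438; half-tol=0.069, Σhalf²=0.125865
  -C: nom -31.480 → Σnom=15.020; wc +0.125/-0.125 → slack +0.521/-0.563; half-tol=0.125, Σhalf²=0.141490
  +D: nom +27.100 → Σnom=42.120; wc +0.453/-0.200 → slack +0.974/-0.763; half-tol=0.327, Σhalf²=0.248092
  -E: nom -10.000 → Σnom=32.120; wc +0.070/-0.070 → slack +1.044/-0.833; half-tol=0.070, Σhalf²=0.252992
  -F: nom -43.400 → Σnom=-11.280; wc +0.133/-0.500 → slack +1.177/-1.333; half-tol=0.317, Σhalf²=0.353164
  -G: nom -6.800 → Σnom=-18.080; wc +0.236/-0.106 → slack +1.413/-1.439; half-tol=0.171, Σhalf²=0.382406
  +H: nom +25.000 → Σnom=6.920; wc +0.417/-0.360 → slack +1.830/-1.799; half-tol=0.388, Σhalf²=0.533338
Nominal = 6.920. Worst-case = [6.920 - 1.799, 6.920 + 1.830] = [5.121, 8.750]. RSS = √0.533338 = 0.730.

nominal=6.920 wc=[5.121,8.750] rss=0.730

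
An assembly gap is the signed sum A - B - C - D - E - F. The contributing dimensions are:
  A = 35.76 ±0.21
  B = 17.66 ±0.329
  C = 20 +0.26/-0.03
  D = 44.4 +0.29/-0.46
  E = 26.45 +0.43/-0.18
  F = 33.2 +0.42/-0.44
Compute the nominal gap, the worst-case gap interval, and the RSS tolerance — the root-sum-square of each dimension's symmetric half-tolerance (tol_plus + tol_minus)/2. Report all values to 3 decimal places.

Stack each dimension's contribution:
  +A: nom +35.760 → Σnom=35.760; wc +0.210/-0.210 → slack +0.210/-0.210; half-tol=0.210, Σhalf²=0.044100
  -B: nom -17.660 → Σnom=18.100; wc +0.329/-0.329 → slack +0.539/-0.539; half-tol=0.329, Σhalf²=0.152341
  -C: nom -20.000 → Σnom=-1.900; wc +0.030/-0.260 → slack +0.569/-0.799; half-tol=0.145, Σhalf²=0.173366
  -D: nom -44.400 → Σnom=-46.300; wc +0.460/-0.290 → slack +1.029/-1.089; half-tol=0.375, Σhalf²=0.313991
  -E: nom -26.450 → Σnom=-72.750; wc +0.180/-0.430 → slack +1.209/-1.519; half-tol=0.305, Σhalf²=0.407016
  -F: nom -33.200 → Σnom=-105.950; wc +0.440/-0.420 → slack +1.649/-1.939; half-tol=0.430, Σhalf²=0.591916
Nominal = -105.950. Worst-case = [-105.950 - 1.939, -105.950 + 1.649] = [-107.889, -104.301]. RSS = √0.591916 = 0.769.

nominal=-105.950 wc=[-107.889,-104.301] rss=0.769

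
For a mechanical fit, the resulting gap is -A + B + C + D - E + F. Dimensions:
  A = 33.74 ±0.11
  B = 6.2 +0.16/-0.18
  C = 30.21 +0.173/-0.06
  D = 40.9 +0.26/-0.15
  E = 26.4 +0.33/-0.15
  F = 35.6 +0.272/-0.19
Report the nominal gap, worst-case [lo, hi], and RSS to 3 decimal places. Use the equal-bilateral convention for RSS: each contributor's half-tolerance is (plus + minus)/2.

Stack each dimension's contribution:
  -A: nom -33.740 → Σnom=-33.740; wc +0.110/-0.110 → slack +0.110/-0.110; half-tol=0.110, Σhalf²=0.012100
  +B: nom +6.200 → Σnom=-27.540; wc +0.160/-0.180 → slack +0.270/-0.290; half-tol=0.170, Σhalf²=0.041000
  +C: nom +30.210 → Σnom=2.670; wc +0.173/-0.060 → slack +0.443/-0.350; half-tol=0.116, Σhalf²=0.054572
  +D: nom +40.900 → Σnom=43.570; wc +0.260/-0.150 → slack +0.703/-0.500; half-tol=0.205, Σhalf²=0.096597
  -E: nom -26.400 → Σnom=17.170; wc +0.150/-0.330 → slack +0.853/-0.830; half-tol=0.240, Σhalf²=0.154197
  +F: nom +35.600 → Σnom=52.770; wc +0.272/-0.190 → slack +1.125/-1.020; half-tol=0.231, Σhalf²=0.207558
Nominal = 52.770. Worst-case = [52.770 - 1.020, 52.770 + 1.125] = [51.750, 53.895]. RSS = √0.207558 = 0.456.

nominal=52.770 wc=[51.750,53.895] rss=0.456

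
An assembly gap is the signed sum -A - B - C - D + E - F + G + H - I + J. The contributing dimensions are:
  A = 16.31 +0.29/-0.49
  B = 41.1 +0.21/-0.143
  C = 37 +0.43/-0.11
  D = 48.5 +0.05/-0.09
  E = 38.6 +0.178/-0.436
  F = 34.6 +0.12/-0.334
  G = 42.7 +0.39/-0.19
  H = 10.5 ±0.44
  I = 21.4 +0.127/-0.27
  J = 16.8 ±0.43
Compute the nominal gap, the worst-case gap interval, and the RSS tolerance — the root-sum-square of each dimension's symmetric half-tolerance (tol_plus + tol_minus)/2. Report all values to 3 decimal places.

Stack each dimension's contribution:
  -A: nom -16.310 → Σnom=-16.310; wc +0.490/-0.290 → slack +0.490/-0.290; half-tol=0.390, Σhalf²=0.152100
  -B: nom -41.100 → Σnom=-57.410; wc +0.143/-0.210 → slack +0.633/-0.500; half-tol=0.176, Σhalf²=0.183252
  -C: nom -37.000 → Σnom=-94.410; wc +0.110/-0.430 → slack +0.743/-0.930; half-tol=0.270, Σhalf²=0.256152
  -D: nom -48.500 → Σnom=-142.910; wc +0.090/-0.050 → slack +0.833/-0.980; half-tol=0.070, Σhalf²=0.261052
  +E: nom +38.600 → Σnom=-104.310; wc +0.178/-0.436 → slack +1.011/-1.416; half-tol=0.307, Σhalf²=0.355301
  -F: nom -34.600 → Σnom=-138.910; wc +0.334/-0.120 → slack +1.345/-1.536; half-tol=0.227, Σhalf²=0.406830
  +G: nom +42.700 → Σnom=-96.210; wc +0.390/-0.190 → slack +1.735/-1.726; half-tol=0.290, Σhalf²=0.490930
  +H: nom +10.500 → Σnom=-85.710; wc +0.440/-0.440 → slack +2.175/-2.166; half-tol=0.440, Σhalf²=0.684530
  -I: nom -21.400 → Σnom=-107.110; wc +0.270/-0.127 → slack +2.445/-2.293; half-tol=0.199, Σhalf²=0.723932
  +J: nom +16.800 → Σnom=-90.310; wc +0.430/-0.430 → slack +2.875/-2.723; half-tol=0.430, Σhalf²=0.908832
Nominal = -90.310. Worst-case = [-90.310 - 2.723, -90.310 + 2.875] = [-93.033, -87.435]. RSS = √0.908832 = 0.953.

nominal=-90.310 wc=[-93.033,-87.435] rss=0.953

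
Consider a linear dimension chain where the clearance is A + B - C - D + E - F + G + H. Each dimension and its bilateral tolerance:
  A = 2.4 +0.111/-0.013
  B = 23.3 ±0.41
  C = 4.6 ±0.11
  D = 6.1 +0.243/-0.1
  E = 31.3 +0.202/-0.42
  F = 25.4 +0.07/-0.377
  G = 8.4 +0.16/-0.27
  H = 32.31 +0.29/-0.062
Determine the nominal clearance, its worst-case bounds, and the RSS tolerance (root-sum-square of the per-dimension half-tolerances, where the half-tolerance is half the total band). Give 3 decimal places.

Stack each dimension's contribution:
  +A: nom +2.400 → Σnom=2.400; wc +0.111/-0.013 → slack +0.111/-0.013; half-tol=0.062, Σhalf²=0.003844
  +B: nom +23.300 → Σnom=25.700; wc +0.410/-0.410 → slack +0.521/-0.423; half-tol=0.410, Σhalf²=0.171944
  -C: nom -4.600 → Σnom=21.100; wc +0.110/-0.110 → slack +0.631/-0.533; half-tol=0.110, Σhalf²=0.184044
  -D: nom -6.100 → Σnom=15.000; wc +0.100/-0.243 → slack +0.731/-0.776; half-tol=0.171, Σhalf²=0.213456
  +E: nom +31.300 → Σnom=46.300; wc +0.202/-0.420 → slack +0.933/-1.196; half-tol=0.311, Σhalf²=0.310177
  -F: nom -25.400 → Σnom=20.900; wc +0.377/-0.070 → slack +1.310/-1.266; half-tol=0.224, Σhalf²=0.360129
  +G: nom +8.400 → Σnom=29.300; wc +0.160/-0.270 → slack +1.470/-1.536; half-tol=0.215, Σhalf²=0.406355
  +H: nom +32.310 → Σnom=61.610; wc +0.290/-0.062 → slack +1.760/-1.598; half-tol=0.176, Σhalf²=0.437331
Nominal = 61.610. Worst-case = [61.610 - 1.598, 61.610 + 1.760] = [60.012, 63.370]. RSS = √0.437331 = 0.661.

nominal=61.610 wc=[60.012,63.370] rss=0.661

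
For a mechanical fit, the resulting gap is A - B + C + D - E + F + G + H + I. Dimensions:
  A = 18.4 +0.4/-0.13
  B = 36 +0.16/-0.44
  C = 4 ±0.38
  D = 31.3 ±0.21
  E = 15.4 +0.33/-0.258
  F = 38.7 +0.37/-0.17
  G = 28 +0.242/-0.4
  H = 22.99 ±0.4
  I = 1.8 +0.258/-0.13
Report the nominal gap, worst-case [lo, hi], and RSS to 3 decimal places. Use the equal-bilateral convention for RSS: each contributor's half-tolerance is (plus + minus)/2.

nominal=93.790 wc=[91.480,96.748] rss=0.899

Stack each dimension's contribution:
  +A: nom +18.400 → Σnom=18.400; wc +0.400/-0.130 → slack +0.400/-0.130; half-tol=0.265, Σhalf²=0.070225
  -B: nom -36.000 → Σnom=-17.600; wc +0.440/-0.160 → slack +0.840/-0.290; half-tol=0.300, Σhalf²=0.160225
  +C: nom +4.000 → Σnom=-13.600; wc +0.380/-0.380 → slack +1.220/-0.670; half-tol=0.380, Σhalf²=0.304625
  +D: nom +31.300 → Σnom=17.700; wc +0.210/-0.210 → slack +1.430/-0.880; half-tol=0.210, Σhalf²=0.348725
  -E: nom -15.400 → Σnom=2.300; wc +0.258/-0.330 → slack +1.688/-1.210; half-tol=0.294, Σhalf²=0.435161
  +F: nom +38.700 → Σnom=41.000; wc +0.370/-0.170 → slack +2.058/-1.380; half-tol=0.270, Σhalf²=0.508061
  +G: nom +28.000 → Σnom=69.000; wc +0.242/-0.400 → slack +2.300/-1.780; half-tol=0.321, Σhalf²=0.611102
  +H: nom +22.990 → Σnom=91.990; wc +0.400/-0.400 → slack +2.700/-2.180; half-tol=0.400, Σhalf²=0.771102
  +I: nom +1.800 → Σnom=93.790; wc +0.258/-0.130 → slack +2.958/-2.310; half-tol=0.194, Σhalf²=0.808738
Nominal = 93.790. Worst-case = [93.790 - 2.310, 93.790 + 2.958] = [91.480, 96.748]. RSS = √0.808738 = 0.899.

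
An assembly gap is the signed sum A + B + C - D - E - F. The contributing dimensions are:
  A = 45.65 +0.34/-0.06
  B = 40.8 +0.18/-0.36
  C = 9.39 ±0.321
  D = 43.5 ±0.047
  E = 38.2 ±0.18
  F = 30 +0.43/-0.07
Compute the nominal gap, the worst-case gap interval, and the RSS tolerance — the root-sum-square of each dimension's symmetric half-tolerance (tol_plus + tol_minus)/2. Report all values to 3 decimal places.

nominal=-15.860 wc=[-17.258,-14.722] rss=0.560

Stack each dimension's contribution:
  +A: nom +45.650 → Σnom=45.650; wc +0.340/-0.060 → slack +0.340/-0.060; half-tol=0.200, Σhalf²=0.040000
  +B: nom +40.800 → Σnom=86.450; wc +0.180/-0.360 → slack +0.520/-0.420; half-tol=0.270, Σhalf²=0.112900
  +C: nom +9.390 → Σnom=95.840; wc +0.321/-0.321 → slack +0.841/-0.741; half-tol=0.321, Σhalf²=0.215941
  -D: nom -43.500 → Σnom=52.340; wc +0.047/-0.047 → slack +0.888/-0.788; half-tol=0.047, Σhalf²=0.218150
  -E: nom -38.200 → Σnom=14.140; wc +0.180/-0.180 → slack +1.068/-0.968; half-tol=0.180, Σhalf²=0.250550
  -F: nom -30.000 → Σnom=-15.860; wc +0.070/-0.430 → slack +1.138/-1.398; half-tol=0.250, Σhalf²=0.313050
Nominal = -15.860. Worst-case = [-15.860 - 1.398, -15.860 + 1.138] = [-17.258, -14.722]. RSS = √0.313050 = 0.560.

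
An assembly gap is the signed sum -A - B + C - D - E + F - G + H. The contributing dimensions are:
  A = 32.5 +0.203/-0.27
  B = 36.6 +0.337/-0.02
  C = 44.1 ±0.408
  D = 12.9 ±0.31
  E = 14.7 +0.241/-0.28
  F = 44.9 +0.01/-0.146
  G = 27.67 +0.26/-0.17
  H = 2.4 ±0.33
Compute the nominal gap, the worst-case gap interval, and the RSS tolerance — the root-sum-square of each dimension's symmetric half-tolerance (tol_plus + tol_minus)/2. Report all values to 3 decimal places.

Stack each dimension's contribution:
  -A: nom -32.500 → Σnom=-32.500; wc +0.270/-0.203 → slack +0.270/-0.203; half-tol=0.237, Σhalf²=0.055932
  -B: nom -36.600 → Σnom=-69.100; wc +0.020/-0.337 → slack +0.290/-0.540; half-tol=0.179, Σhalf²=0.087795
  +C: nom +44.100 → Σnom=-25.000; wc +0.408/-0.408 → slack +0.698/-0.948; half-tol=0.408, Σhalf²=0.254258
  -D: nom -12.900 → Σnom=-37.900; wc +0.310/-0.310 → slack +1.008/-1.258; half-tol=0.310, Σhalf²=0.350359
  -E: nom -14.700 → Σnom=-52.600; wc +0.280/-0.241 → slack +1.288/-1.499; half-tol=0.261, Σhalf²=0.418219
  +F: nom +44.900 → Σnom=-7.700; wc +0.010/-0.146 → slack +1.298/-1.645; half-tol=0.078, Σhalf²=0.424303
  -G: nom -27.670 → Σnom=-35.370; wc +0.170/-0.260 → slack +1.468/-1.905; half-tol=0.215, Σhalf²=0.470528
  +H: nom +2.400 → Σnom=-32.970; wc +0.330/-0.330 → slack +1.798/-2.235; half-tol=0.330, Σhalf²=0.579428
Nominal = -32.970. Worst-case = [-32.970 - 2.235, -32.970 + 1.798] = [-35.205, -31.172]. RSS = √0.579428 = 0.761.

nominal=-32.970 wc=[-35.205,-31.172] rss=0.761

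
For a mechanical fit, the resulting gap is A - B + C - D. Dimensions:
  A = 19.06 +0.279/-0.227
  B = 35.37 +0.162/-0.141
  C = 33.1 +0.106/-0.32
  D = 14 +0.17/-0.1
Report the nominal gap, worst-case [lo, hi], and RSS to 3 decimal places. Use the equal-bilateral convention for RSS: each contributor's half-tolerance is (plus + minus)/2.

nominal=2.790 wc=[1.911,3.416] rss=0.388

Stack each dimension's contribution:
  +A: nom +19.060 → Σnom=19.060; wc +0.279/-0.227 → slack +0.279/-0.227; half-tol=0.253, Σhalf²=0.064009
  -B: nom -35.370 → Σnom=-16.310; wc +0.141/-0.162 → slack +0.420/-0.389; half-tol=0.151, Σhalf²=0.086961
  +C: nom +33.100 → Σnom=16.790; wc +0.106/-0.320 → slack +0.526/-0.709; half-tol=0.213, Σhalf²=0.132330
  -D: nom -14.000 → Σnom=2.790; wc +0.100/-0.170 → slack +0.626/-0.879; half-tol=0.135, Σhalf²=0.150555
Nominal = 2.790. Worst-case = [2.790 - 0.879, 2.790 + 0.626] = [1.911, 3.416]. RSS = √0.150555 = 0.388.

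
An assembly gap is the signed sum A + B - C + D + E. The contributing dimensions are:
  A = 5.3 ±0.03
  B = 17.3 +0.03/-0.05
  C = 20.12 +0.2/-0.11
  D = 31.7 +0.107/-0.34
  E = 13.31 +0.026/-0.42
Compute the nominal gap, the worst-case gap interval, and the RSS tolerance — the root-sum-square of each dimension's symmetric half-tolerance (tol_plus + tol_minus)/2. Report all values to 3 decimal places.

nominal=47.490 wc=[46.450,47.793] rss=0.355

Stack each dimension's contribution:
  +A: nom +5.300 → Σnom=5.300; wc +0.030/-0.030 → slack +0.030/-0.030; half-tol=0.030, Σhalf²=0.000900
  +B: nom +17.300 → Σnom=22.600; wc +0.030/-0.050 → slack +0.060/-0.080; half-tol=0.040, Σhalf²=0.002500
  -C: nom -20.120 → Σnom=2.480; wc +0.110/-0.200 → slack +0.170/-0.280; half-tol=0.155, Σhalf²=0.026525
  +D: nom +31.700 → Σnom=34.180; wc +0.107/-0.340 → slack +0.277/-0.620; half-tol=0.224, Σhalf²=0.076477
  +E: nom +13.310 → Σnom=47.490; wc +0.026/-0.420 → slack +0.303/-1.040; half-tol=0.223, Σhalf²=0.126206
Nominal = 47.490. Worst-case = [47.490 - 1.040, 47.490 + 0.303] = [46.450, 47.793]. RSS = √0.126206 = 0.355.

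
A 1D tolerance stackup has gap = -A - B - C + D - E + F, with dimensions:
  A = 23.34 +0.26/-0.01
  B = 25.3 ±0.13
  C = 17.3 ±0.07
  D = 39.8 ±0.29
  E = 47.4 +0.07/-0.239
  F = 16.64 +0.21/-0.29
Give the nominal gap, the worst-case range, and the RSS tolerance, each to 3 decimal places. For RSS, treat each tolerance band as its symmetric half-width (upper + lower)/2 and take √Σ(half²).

Stack each dimension's contribution:
  -A: nom -23.340 → Σnom=-23.340; wc +0.010/-0.260 → slack +0.010/-0.260; half-tol=0.135, Σhalf²=0.018225
  -B: nom -25.300 → Σnom=-48.640; wc +0.130/-0.130 → slack +0.140/-0.390; half-tol=0.130, Σhalf²=0.035125
  -C: nom -17.300 → Σnom=-65.940; wc +0.070/-0.070 → slack +0.210/-0.460; half-tol=0.070, Σhalf²=0.040025
  +D: nom +39.800 → Σnom=-26.140; wc +0.290/-0.290 → slack +0.500/-0.750; half-tol=0.290, Σhalf²=0.124125
  -E: nom -47.400 → Σnom=-73.540; wc +0.239/-0.070 → slack +0.739/-0.820; half-tol=0.154, Σhalf²=0.147995
  +F: nom +16.640 → Σnom=-56.900; wc +0.210/-0.290 → slack +0.949/-1.110; half-tol=0.250, Σhalf²=0.210495
Nominal = -56.900. Worst-case = [-56.900 - 1.110, -56.900 + 0.949] = [-58.010, -55.951]. RSS = √0.210495 = 0.459.

nominal=-56.900 wc=[-58.010,-55.951] rss=0.459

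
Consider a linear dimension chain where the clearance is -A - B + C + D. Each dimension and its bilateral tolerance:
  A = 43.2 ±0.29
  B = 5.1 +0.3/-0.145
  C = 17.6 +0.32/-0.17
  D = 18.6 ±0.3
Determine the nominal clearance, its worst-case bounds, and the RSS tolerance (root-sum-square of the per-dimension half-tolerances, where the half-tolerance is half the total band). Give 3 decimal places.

Stack each dimension's contribution:
  -A: nom -43.200 → Σnom=-43.200; wc +0.290/-0.290 → slack +0.290/-0.290; half-tol=0.290, Σhalf²=0.084100
  -B: nom -5.100 → Σnom=-48.300; wc +0.145/-0.300 → slack +0.435/-0.590; half-tol=0.222, Σhalf²=0.133606
  +C: nom +17.600 → Σnom=-30.700; wc +0.320/-0.170 → slack +0.755/-0.760; half-tol=0.245, Σhalf²=0.193631
  +D: nom +18.600 → Σnom=-12.100; wc +0.300/-0.300 → slack +1.055/-1.060; half-tol=0.300, Σhalf²=0.283631
Nominal = -12.100. Worst-case = [-12.100 - 1.060, -12.100 + 1.055] = [-13.160, -11.045]. RSS = √0.283631 = 0.533.

nominal=-12.100 wc=[-13.160,-11.045] rss=0.533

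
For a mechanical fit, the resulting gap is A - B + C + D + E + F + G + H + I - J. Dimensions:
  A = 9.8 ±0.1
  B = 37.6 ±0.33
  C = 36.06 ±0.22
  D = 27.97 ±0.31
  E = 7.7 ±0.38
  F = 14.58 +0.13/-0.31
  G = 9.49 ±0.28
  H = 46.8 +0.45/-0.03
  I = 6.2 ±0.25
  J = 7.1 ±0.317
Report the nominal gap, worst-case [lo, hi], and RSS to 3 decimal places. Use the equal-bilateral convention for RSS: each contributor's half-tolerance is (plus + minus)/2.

Stack each dimension's contribution:
  +A: nom +9.800 → Σnom=9.800; wc +0.100/-0.100 → slack +0.100/-0.100; half-tol=0.100, Σhalf²=0.010000
  -B: nom -37.600 → Σnom=-27.800; wc +0.330/-0.330 → slack +0.430/-0.430; half-tol=0.330, Σhalf²=0.118900
  +C: nom +36.060 → Σnom=8.260; wc +0.220/-0.220 → slack +0.650/-0.650; half-tol=0.220, Σhalf²=0.167300
  +D: nom +27.970 → Σnom=36.230; wc +0.310/-0.310 → slack +0.960/-0.960; half-tol=0.310, Σhalf²=0.263400
  +E: nom +7.700 → Σnom=43.930; wc +0.380/-0.380 → slack +1.340/-1.340; half-tol=0.380, Σhalf²=0.407800
  +F: nom +14.580 → Σnom=58.510; wc +0.130/-0.310 → slack +1.470/-1.650; half-tol=0.220, Σhalf²=0.456200
  +G: nom +9.490 → Σnom=68.000; wc +0.280/-0.280 → slack +1.750/-1.930; half-tol=0.280, Σhalf²=0.534600
  +H: nom +46.800 → Σnom=114.800; wc +0.450/-0.030 → slack +2.200/-1.960; half-tol=0.240, Σhalf²=0.592200
  +I: nom +6.200 → Σnom=121.000; wc +0.250/-0.250 → slack +2.450/-2.210; half-tol=0.250, Σhalf²=0.654700
  -J: nom -7.100 → Σnom=113.900; wc +0.317/-0.317 → slack +2.767/-2.527; half-tol=0.317, Σhalf²=0.755189
Nominal = 113.900. Worst-case = [113.900 - 2.527, 113.900 + 2.767] = [111.373, 116.667]. RSS = √0.755189 = 0.869.

nominal=113.900 wc=[111.373,116.667] rss=0.869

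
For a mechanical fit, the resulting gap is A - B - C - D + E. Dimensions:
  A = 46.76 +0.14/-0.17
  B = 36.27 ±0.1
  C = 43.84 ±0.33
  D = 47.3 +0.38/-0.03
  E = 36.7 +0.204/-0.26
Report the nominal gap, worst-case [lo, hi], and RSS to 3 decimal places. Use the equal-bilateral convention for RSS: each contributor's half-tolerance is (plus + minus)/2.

Stack each dimension's contribution:
  +A: nom +46.760 → Σnom=46.760; wc +0.140/-0.170 → slack +0.140/-0.170; half-tol=0.155, Σhalf²=0.024025
  -B: nom -36.270 → Σnom=10.490; wc +0.100/-0.100 → slack +0.240/-0.270; half-tol=0.100, Σhalf²=0.034025
  -C: nom -43.840 → Σnom=-33.350; wc +0.330/-0.330 → slack +0.570/-0.600; half-tol=0.330, Σhalf²=0.142925
  -D: nom -47.300 → Σnom=-80.650; wc +0.030/-0.380 → slack +0.600/-0.980; half-tol=0.205, Σhalf²=0.184950
  +E: nom +36.700 → Σnom=-43.950; wc +0.204/-0.260 → slack +0.804/-1.240; half-tol=0.232, Σhalf²=0.238774
Nominal = -43.950. Worst-case = [-43.950 - 1.240, -43.950 + 0.804] = [-45.190, -43.146]. RSS = √0.238774 = 0.489.

nominal=-43.950 wc=[-45.190,-43.146] rss=0.489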